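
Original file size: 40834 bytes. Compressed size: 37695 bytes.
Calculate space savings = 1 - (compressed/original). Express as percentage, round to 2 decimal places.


ratio = compressed/original = 37695/40834 = 0.923128
savings = 1 - ratio = 1 - 0.923128 = 0.076872
as a percentage: 0.076872 * 100 = 7.69%

Space savings = 1 - 37695/40834 = 7.69%


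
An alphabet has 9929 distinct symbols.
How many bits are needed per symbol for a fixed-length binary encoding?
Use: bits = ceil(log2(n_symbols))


log2(9929) = 13.2774
Bracket: 2^13 = 8192 < 9929 <= 2^14 = 16384
So ceil(log2(9929)) = 14

bits = ceil(log2(9929)) = ceil(13.2774) = 14 bits


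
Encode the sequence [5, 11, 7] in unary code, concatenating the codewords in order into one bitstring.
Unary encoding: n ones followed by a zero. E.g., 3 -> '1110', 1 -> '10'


Encode each number as n ones followed by a terminating 0:
  5 -> 111110 (6 bits)
  11 -> 111111111110 (12 bits)
  7 -> 11111110 (8 bits)
Total length = 6 + 12 + 8 = 26 bits.

Unary([5, 11, 7]) = 11111011111111111011111110 (26 bits)


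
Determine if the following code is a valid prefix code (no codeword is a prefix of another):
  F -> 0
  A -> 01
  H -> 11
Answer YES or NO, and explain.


Checking each pair (does one codeword prefix another?):
  F='0' vs A='01': prefix -- VIOLATION

NO -- this is NOT a valid prefix code. F (0) is a prefix of A (01).


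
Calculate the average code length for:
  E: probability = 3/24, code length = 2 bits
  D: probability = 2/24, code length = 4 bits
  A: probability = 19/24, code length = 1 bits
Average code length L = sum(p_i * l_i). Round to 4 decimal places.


Weighted contributions p_i * l_i:
  E: (3/24) * 2 = 6/24
  D: (2/24) * 4 = 8/24
  A: (19/24) * 1 = 19/24
Sum = (6 + 8 + 19)/24 = 33/24

L = 33/24 = 1.3750 bits/symbol


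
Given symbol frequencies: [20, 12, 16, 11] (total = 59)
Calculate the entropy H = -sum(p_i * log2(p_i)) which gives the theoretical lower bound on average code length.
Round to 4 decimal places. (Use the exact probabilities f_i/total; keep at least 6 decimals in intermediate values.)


Per-symbol terms -p_i * log2(p_i) with p_i = f_i/59:
  p = 20/59 = 0.338983: log2(p) = -1.560715, -p*log2(p) = 0.529056
  p = 12/59 = 0.203390: log2(p) = -2.297681, -p*log2(p) = 0.467325
  p = 16/59 = 0.271186: log2(p) = -1.882643, -p*log2(p) = 0.510547
  p = 11/59 = 0.186441: log2(p) = -2.423211, -p*log2(p) = 0.451785
H = 0.529056 + 0.467325 + 0.510547 + 0.451785 = 1.958713

H = 1.9587 bits/symbol


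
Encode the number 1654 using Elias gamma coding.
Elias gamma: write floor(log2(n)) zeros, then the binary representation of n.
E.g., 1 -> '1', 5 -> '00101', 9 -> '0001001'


num_bits = floor(log2(1654)) + 1 = 11
leading_zeros = num_bits - 1 = 10
binary(1654) = 11001110110

Elias gamma(1654) = '0000000000' + '11001110110' = 000000000011001110110 (21 bits)


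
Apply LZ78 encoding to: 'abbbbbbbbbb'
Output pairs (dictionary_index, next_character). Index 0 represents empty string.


LZ78 encoding steps:
Dictionary: {0: ''}
Step 1: w='' (idx 0), next='a' -> output (0, 'a'), add 'a' as idx 1
Step 2: w='' (idx 0), next='b' -> output (0, 'b'), add 'b' as idx 2
Step 3: w='b' (idx 2), next='b' -> output (2, 'b'), add 'bb' as idx 3
Step 4: w='bb' (idx 3), next='b' -> output (3, 'b'), add 'bbb' as idx 4
Step 5: w='bbb' (idx 4), next='b' -> output (4, 'b'), add 'bbbb' as idx 5


Encoded: [(0, 'a'), (0, 'b'), (2, 'b'), (3, 'b'), (4, 'b')]


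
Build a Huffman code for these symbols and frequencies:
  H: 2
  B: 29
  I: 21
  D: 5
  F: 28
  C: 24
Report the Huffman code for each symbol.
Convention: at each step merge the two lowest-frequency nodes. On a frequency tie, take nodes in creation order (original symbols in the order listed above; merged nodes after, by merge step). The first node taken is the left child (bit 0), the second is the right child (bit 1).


Huffman tree construction:
Step 1: Merge H(2) + D(5) = 7
Step 2: Merge (H+D)(7) + I(21) = 28
Step 3: Merge C(24) + F(28) = 52
Step 4: Merge ((H+D)+I)(28) + B(29) = 57
Step 5: Merge (C+F)(52) + (((H+D)+I)+B)(57) = 109
Read each symbol's code off the tree from the root (left child = 0, right child = 1).

Codes:
  H: 1000 (length 4)
  B: 11 (length 2)
  I: 101 (length 3)
  D: 1001 (length 4)
  F: 01 (length 2)
  C: 00 (length 2)
Average code length: 253/109 = 2.3211 bits/symbol


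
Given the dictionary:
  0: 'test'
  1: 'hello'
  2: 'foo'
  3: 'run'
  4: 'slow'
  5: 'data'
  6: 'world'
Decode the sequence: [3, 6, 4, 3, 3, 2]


Look up each index in the dictionary:
  3 -> 'run'
  6 -> 'world'
  4 -> 'slow'
  3 -> 'run'
  3 -> 'run'
  2 -> 'foo'

Decoded: "run world slow run run foo"


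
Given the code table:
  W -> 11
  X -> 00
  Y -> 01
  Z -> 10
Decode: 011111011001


Decoding:
01 -> Y
11 -> W
11 -> W
01 -> Y
10 -> Z
01 -> Y


Result: YWWYZY


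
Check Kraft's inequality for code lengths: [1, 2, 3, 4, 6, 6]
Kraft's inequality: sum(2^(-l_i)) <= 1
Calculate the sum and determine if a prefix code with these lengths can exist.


Sum = 2^(-1) + 2^(-2) + 2^(-3) + 2^(-4) + 2^(-6) + 2^(-6)
    = 0.5 + 0.25 + 0.125 + 0.0625 + 0.015625 + 0.015625
    = 62/64 = 0.96875
Since 0.96875 <= 1, Kraft's inequality IS satisfied.
A prefix code with these lengths CAN exist.

Kraft sum = 0.96875. Satisfied.


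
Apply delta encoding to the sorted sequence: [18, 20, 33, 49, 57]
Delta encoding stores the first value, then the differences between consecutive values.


First value: 18
Deltas:
  20 - 18 = 2
  33 - 20 = 13
  49 - 33 = 16
  57 - 49 = 8


Delta encoded: [18, 2, 13, 16, 8]


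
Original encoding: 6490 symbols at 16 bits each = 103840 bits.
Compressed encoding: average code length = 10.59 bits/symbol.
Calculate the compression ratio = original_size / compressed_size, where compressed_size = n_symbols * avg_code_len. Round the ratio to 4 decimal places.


original_size = n_symbols * orig_bits = 6490 * 16 = 103840 bits
compressed_size = n_symbols * avg_code_len = 6490 * 10.59 = 68729.1 bits
ratio = original_size / compressed_size = 103840 / 68729.1 = 1.5109

Compression ratio = 1.5109


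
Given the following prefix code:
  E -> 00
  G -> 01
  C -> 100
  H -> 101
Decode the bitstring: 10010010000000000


Decoding step by step:
Bits 100 -> C
Bits 100 -> C
Bits 100 -> C
Bits 00 -> E
Bits 00 -> E
Bits 00 -> E
Bits 00 -> E


Decoded message: CCCEEEE


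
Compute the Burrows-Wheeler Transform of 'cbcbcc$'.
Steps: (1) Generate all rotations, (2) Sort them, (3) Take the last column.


Rotations (sorted):
  0: $cbcbcc -> last char: c
  1: bcbcc$c -> last char: c
  2: bcc$cbc -> last char: c
  3: c$cbcbc -> last char: c
  4: cbcbcc$ -> last char: $
  5: cbcc$cb -> last char: b
  6: cc$cbcb -> last char: b


BWT = cccc$bb


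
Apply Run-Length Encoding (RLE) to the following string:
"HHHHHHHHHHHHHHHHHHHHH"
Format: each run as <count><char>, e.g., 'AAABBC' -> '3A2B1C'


Scanning runs left to right:
  i=0: run of 'H' x 21 -> '21H'

RLE = 21H


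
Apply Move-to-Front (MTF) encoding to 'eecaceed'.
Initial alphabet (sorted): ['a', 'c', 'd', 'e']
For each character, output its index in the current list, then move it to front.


MTF encoding:
'e': index 3 in ['a', 'c', 'd', 'e'] -> ['e', 'a', 'c', 'd']
'e': index 0 in ['e', 'a', 'c', 'd'] -> ['e', 'a', 'c', 'd']
'c': index 2 in ['e', 'a', 'c', 'd'] -> ['c', 'e', 'a', 'd']
'a': index 2 in ['c', 'e', 'a', 'd'] -> ['a', 'c', 'e', 'd']
'c': index 1 in ['a', 'c', 'e', 'd'] -> ['c', 'a', 'e', 'd']
'e': index 2 in ['c', 'a', 'e', 'd'] -> ['e', 'c', 'a', 'd']
'e': index 0 in ['e', 'c', 'a', 'd'] -> ['e', 'c', 'a', 'd']
'd': index 3 in ['e', 'c', 'a', 'd'] -> ['d', 'e', 'c', 'a']


Output: [3, 0, 2, 2, 1, 2, 0, 3]


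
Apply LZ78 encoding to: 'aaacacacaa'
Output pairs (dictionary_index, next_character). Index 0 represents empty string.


LZ78 encoding steps:
Dictionary: {0: ''}
Step 1: w='' (idx 0), next='a' -> output (0, 'a'), add 'a' as idx 1
Step 2: w='a' (idx 1), next='a' -> output (1, 'a'), add 'aa' as idx 2
Step 3: w='' (idx 0), next='c' -> output (0, 'c'), add 'c' as idx 3
Step 4: w='a' (idx 1), next='c' -> output (1, 'c'), add 'ac' as idx 4
Step 5: w='ac' (idx 4), next='a' -> output (4, 'a'), add 'aca' as idx 5
Step 6: w='a' (idx 1), end of input -> output (1, '')


Encoded: [(0, 'a'), (1, 'a'), (0, 'c'), (1, 'c'), (4, 'a'), (1, '')]


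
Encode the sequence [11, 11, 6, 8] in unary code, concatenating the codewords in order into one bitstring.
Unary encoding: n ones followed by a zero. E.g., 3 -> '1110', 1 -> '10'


Encode each number as n ones followed by a terminating 0:
  11 -> 111111111110 (12 bits)
  11 -> 111111111110 (12 bits)
  6 -> 1111110 (7 bits)
  8 -> 111111110 (9 bits)
Total length = 12 + 12 + 7 + 9 = 40 bits.

Unary([11, 11, 6, 8]) = 1111111111101111111111101111110111111110 (40 bits)


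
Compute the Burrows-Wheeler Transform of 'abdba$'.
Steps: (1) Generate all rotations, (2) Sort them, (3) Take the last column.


Rotations (sorted):
  0: $abdba -> last char: a
  1: a$abdb -> last char: b
  2: abdba$ -> last char: $
  3: ba$abd -> last char: d
  4: bdba$a -> last char: a
  5: dba$ab -> last char: b


BWT = ab$dab


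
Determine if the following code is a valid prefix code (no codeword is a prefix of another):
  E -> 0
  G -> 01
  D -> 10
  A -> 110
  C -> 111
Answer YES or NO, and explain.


Checking each pair (does one codeword prefix another?):
  E='0' vs G='01': prefix -- VIOLATION

NO -- this is NOT a valid prefix code. E (0) is a prefix of G (01).


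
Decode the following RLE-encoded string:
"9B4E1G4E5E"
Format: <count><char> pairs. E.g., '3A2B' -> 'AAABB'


Expanding each <count><char> pair:
  9B -> 'BBBBBBBBB'
  4E -> 'EEEE'
  1G -> 'G'
  4E -> 'EEEE'
  5E -> 'EEEEE'

Decoded = BBBBBBBBBEEEEGEEEEEEEEE


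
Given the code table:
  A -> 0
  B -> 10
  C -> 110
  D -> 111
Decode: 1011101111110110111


Decoding:
10 -> B
111 -> D
0 -> A
111 -> D
111 -> D
0 -> A
110 -> C
111 -> D


Result: BDADDACD


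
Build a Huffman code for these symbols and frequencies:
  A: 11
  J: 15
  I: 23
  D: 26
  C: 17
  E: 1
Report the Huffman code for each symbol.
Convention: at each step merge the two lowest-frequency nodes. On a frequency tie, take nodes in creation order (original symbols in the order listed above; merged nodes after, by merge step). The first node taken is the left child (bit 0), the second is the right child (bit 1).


Huffman tree construction:
Step 1: Merge E(1) + A(11) = 12
Step 2: Merge (E+A)(12) + J(15) = 27
Step 3: Merge C(17) + I(23) = 40
Step 4: Merge D(26) + ((E+A)+J)(27) = 53
Step 5: Merge (C+I)(40) + (D+((E+A)+J))(53) = 93
Read each symbol's code off the tree from the root (left child = 0, right child = 1).

Codes:
  A: 1101 (length 4)
  J: 111 (length 3)
  I: 01 (length 2)
  D: 10 (length 2)
  C: 00 (length 2)
  E: 1100 (length 4)
Average code length: 225/93 = 2.4194 bits/symbol


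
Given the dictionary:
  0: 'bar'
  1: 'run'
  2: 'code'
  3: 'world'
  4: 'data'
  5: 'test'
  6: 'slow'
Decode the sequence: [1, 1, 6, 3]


Look up each index in the dictionary:
  1 -> 'run'
  1 -> 'run'
  6 -> 'slow'
  3 -> 'world'

Decoded: "run run slow world"


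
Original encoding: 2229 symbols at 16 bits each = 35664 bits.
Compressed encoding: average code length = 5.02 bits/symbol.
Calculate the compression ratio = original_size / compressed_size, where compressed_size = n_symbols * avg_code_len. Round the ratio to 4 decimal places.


original_size = n_symbols * orig_bits = 2229 * 16 = 35664 bits
compressed_size = n_symbols * avg_code_len = 2229 * 5.02 = 11189.58 bits
ratio = original_size / compressed_size = 35664 / 11189.58 = 3.1873

Compression ratio = 3.1873


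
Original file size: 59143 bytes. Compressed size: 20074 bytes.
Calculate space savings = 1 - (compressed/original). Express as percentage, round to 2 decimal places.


ratio = compressed/original = 20074/59143 = 0.339415
savings = 1 - ratio = 1 - 0.339415 = 0.660585
as a percentage: 0.660585 * 100 = 66.06%

Space savings = 1 - 20074/59143 = 66.06%


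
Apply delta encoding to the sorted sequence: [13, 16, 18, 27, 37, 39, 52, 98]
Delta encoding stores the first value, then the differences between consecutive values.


First value: 13
Deltas:
  16 - 13 = 3
  18 - 16 = 2
  27 - 18 = 9
  37 - 27 = 10
  39 - 37 = 2
  52 - 39 = 13
  98 - 52 = 46


Delta encoded: [13, 3, 2, 9, 10, 2, 13, 46]


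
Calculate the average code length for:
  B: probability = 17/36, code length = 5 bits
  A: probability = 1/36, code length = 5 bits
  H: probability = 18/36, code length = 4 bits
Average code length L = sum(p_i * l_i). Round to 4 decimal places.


Weighted contributions p_i * l_i:
  B: (17/36) * 5 = 85/36
  A: (1/36) * 5 = 5/36
  H: (18/36) * 4 = 72/36
Sum = (85 + 5 + 72)/36 = 162/36

L = 162/36 = 4.5000 bits/symbol


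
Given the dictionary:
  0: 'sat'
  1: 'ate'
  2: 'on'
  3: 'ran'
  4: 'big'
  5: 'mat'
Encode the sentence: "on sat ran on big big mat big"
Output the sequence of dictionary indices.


Look up each word in the dictionary:
  'on' -> 2
  'sat' -> 0
  'ran' -> 3
  'on' -> 2
  'big' -> 4
  'big' -> 4
  'mat' -> 5
  'big' -> 4

Encoded: [2, 0, 3, 2, 4, 4, 5, 4]


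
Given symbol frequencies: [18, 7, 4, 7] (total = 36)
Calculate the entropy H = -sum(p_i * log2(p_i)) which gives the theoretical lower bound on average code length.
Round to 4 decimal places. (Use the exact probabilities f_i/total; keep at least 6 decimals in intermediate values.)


Per-symbol terms -p_i * log2(p_i) with p_i = f_i/36:
  p = 18/36 = 0.500000: log2(p) = -1.000000, -p*log2(p) = 0.500000
  p = 7/36 = 0.194444: log2(p) = -2.362570, -p*log2(p) = 0.459389
  p = 4/36 = 0.111111: log2(p) = -3.169925, -p*log2(p) = 0.352214
  p = 7/36 = 0.194444: log2(p) = -2.362570, -p*log2(p) = 0.459389
H = 0.500000 + 0.459389 + 0.352214 + 0.459389 = 1.770992

H = 1.771 bits/symbol


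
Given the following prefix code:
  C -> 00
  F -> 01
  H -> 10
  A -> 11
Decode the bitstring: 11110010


Decoding step by step:
Bits 11 -> A
Bits 11 -> A
Bits 00 -> C
Bits 10 -> H


Decoded message: AACH


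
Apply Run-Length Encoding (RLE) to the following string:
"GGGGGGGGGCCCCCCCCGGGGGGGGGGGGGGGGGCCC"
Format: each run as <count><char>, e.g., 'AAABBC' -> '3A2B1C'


Scanning runs left to right:
  i=0: run of 'G' x 9 -> '9G'
  i=9: run of 'C' x 8 -> '8C'
  i=17: run of 'G' x 17 -> '17G'
  i=34: run of 'C' x 3 -> '3C'

RLE = 9G8C17G3C


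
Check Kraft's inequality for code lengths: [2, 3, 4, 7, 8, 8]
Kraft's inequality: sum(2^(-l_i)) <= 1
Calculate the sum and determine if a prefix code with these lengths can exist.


Sum = 2^(-2) + 2^(-3) + 2^(-4) + 2^(-7) + 2^(-8) + 2^(-8)
    = 0.25 + 0.125 + 0.0625 + 0.0078125 + 0.00390625 + 0.00390625
    = 116/256 = 0.453125
Since 0.453125 <= 1, Kraft's inequality IS satisfied.
A prefix code with these lengths CAN exist.

Kraft sum = 0.453125. Satisfied.


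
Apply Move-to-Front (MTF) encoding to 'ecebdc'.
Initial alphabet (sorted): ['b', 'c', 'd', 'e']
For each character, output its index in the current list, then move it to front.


MTF encoding:
'e': index 3 in ['b', 'c', 'd', 'e'] -> ['e', 'b', 'c', 'd']
'c': index 2 in ['e', 'b', 'c', 'd'] -> ['c', 'e', 'b', 'd']
'e': index 1 in ['c', 'e', 'b', 'd'] -> ['e', 'c', 'b', 'd']
'b': index 2 in ['e', 'c', 'b', 'd'] -> ['b', 'e', 'c', 'd']
'd': index 3 in ['b', 'e', 'c', 'd'] -> ['d', 'b', 'e', 'c']
'c': index 3 in ['d', 'b', 'e', 'c'] -> ['c', 'd', 'b', 'e']


Output: [3, 2, 1, 2, 3, 3]


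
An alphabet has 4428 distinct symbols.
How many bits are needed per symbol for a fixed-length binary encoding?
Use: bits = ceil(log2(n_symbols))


log2(4428) = 12.1124
Bracket: 2^12 = 4096 < 4428 <= 2^13 = 8192
So ceil(log2(4428)) = 13

bits = ceil(log2(4428)) = ceil(12.1124) = 13 bits


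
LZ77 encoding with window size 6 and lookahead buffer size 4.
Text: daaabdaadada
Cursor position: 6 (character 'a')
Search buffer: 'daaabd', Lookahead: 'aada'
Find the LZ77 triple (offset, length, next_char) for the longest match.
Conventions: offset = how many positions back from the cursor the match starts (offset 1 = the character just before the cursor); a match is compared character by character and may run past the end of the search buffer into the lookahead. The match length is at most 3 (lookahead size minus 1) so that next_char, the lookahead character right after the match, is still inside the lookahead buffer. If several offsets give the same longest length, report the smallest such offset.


Try each offset into the search buffer:
  offset=1 (pos 5, char 'd'): match length 0
  offset=2 (pos 4, char 'b'): match length 0
  offset=3 (pos 3, char 'a'): match length 1
  offset=4 (pos 2, char 'a'): match length 2
  offset=5 (pos 1, char 'a'): match length 2
  offset=6 (pos 0, char 'd'): match length 0
Longest match has length 2, found at offsets 4, 5; take the smallest, offset 4.
next_char = character at position 6 + 2 = 8 -> 'd'

Best match: offset=4, length=2 (matching 'aa' starting at position 2)
LZ77 triple: (4, 2, 'd')


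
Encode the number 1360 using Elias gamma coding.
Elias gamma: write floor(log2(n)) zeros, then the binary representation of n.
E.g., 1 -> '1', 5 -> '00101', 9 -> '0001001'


num_bits = floor(log2(1360)) + 1 = 11
leading_zeros = num_bits - 1 = 10
binary(1360) = 10101010000

Elias gamma(1360) = '0000000000' + '10101010000' = 000000000010101010000 (21 bits)


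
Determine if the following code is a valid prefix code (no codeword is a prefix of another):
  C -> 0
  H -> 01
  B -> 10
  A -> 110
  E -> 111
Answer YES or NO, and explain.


Checking each pair (does one codeword prefix another?):
  C='0' vs H='01': prefix -- VIOLATION

NO -- this is NOT a valid prefix code. C (0) is a prefix of H (01).


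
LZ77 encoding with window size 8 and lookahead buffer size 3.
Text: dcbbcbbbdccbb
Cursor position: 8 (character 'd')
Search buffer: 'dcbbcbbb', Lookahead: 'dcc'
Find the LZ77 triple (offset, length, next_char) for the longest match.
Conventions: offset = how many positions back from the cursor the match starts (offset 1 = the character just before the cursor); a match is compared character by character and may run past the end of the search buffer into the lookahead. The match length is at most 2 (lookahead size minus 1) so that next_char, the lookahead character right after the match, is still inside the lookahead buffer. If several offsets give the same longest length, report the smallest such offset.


Try each offset into the search buffer:
  offset=1 (pos 7, char 'b'): match length 0
  offset=2 (pos 6, char 'b'): match length 0
  offset=3 (pos 5, char 'b'): match length 0
  offset=4 (pos 4, char 'c'): match length 0
  offset=5 (pos 3, char 'b'): match length 0
  offset=6 (pos 2, char 'b'): match length 0
  offset=7 (pos 1, char 'c'): match length 0
  offset=8 (pos 0, char 'd'): match length 2
Longest match has length 2 at offset 8.
next_char = character at position 8 + 2 = 10 -> 'c'

Best match: offset=8, length=2 (matching 'dc' starting at position 0)
LZ77 triple: (8, 2, 'c')


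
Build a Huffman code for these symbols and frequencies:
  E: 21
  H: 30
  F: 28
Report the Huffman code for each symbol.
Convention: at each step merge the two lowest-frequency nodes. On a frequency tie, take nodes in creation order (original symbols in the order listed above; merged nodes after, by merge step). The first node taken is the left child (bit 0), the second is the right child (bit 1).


Huffman tree construction:
Step 1: Merge E(21) + F(28) = 49
Step 2: Merge H(30) + (E+F)(49) = 79
Read each symbol's code off the tree from the root (left child = 0, right child = 1).

Codes:
  E: 10 (length 2)
  H: 0 (length 1)
  F: 11 (length 2)
Average code length: 128/79 = 1.6203 bits/symbol


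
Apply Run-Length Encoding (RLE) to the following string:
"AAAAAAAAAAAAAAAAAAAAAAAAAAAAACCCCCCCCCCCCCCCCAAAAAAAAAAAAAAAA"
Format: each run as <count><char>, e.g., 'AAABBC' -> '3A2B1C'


Scanning runs left to right:
  i=0: run of 'A' x 29 -> '29A'
  i=29: run of 'C' x 16 -> '16C'
  i=45: run of 'A' x 16 -> '16A'

RLE = 29A16C16A


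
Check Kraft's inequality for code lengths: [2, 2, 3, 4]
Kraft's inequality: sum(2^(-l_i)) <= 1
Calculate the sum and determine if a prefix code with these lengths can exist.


Sum = 2^(-2) + 2^(-2) + 2^(-3) + 2^(-4)
    = 0.25 + 0.25 + 0.125 + 0.0625
    = 11/16 = 0.6875
Since 0.6875 <= 1, Kraft's inequality IS satisfied.
A prefix code with these lengths CAN exist.

Kraft sum = 0.6875. Satisfied.


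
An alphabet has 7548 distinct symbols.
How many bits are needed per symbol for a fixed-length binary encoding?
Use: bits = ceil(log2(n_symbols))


log2(7548) = 12.8819
Bracket: 2^12 = 4096 < 7548 <= 2^13 = 8192
So ceil(log2(7548)) = 13

bits = ceil(log2(7548)) = ceil(12.8819) = 13 bits


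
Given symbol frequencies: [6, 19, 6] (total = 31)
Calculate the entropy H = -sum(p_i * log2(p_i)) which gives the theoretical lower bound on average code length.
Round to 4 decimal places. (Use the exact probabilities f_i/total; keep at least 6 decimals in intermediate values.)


Per-symbol terms -p_i * log2(p_i) with p_i = f_i/31:
  p = 6/31 = 0.193548: log2(p) = -2.369234, -p*log2(p) = 0.458561
  p = 19/31 = 0.612903: log2(p) = -0.706269, -p*log2(p) = 0.432874
  p = 6/31 = 0.193548: log2(p) = -2.369234, -p*log2(p) = 0.458561
H = 0.458561 + 0.432874 + 0.458561 = 1.349996

H = 1.35 bits/symbol


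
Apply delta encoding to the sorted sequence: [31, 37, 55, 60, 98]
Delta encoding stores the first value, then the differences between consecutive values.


First value: 31
Deltas:
  37 - 31 = 6
  55 - 37 = 18
  60 - 55 = 5
  98 - 60 = 38


Delta encoded: [31, 6, 18, 5, 38]


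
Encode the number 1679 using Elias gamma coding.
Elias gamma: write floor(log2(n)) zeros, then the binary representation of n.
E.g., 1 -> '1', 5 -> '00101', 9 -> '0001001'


num_bits = floor(log2(1679)) + 1 = 11
leading_zeros = num_bits - 1 = 10
binary(1679) = 11010001111

Elias gamma(1679) = '0000000000' + '11010001111' = 000000000011010001111 (21 bits)


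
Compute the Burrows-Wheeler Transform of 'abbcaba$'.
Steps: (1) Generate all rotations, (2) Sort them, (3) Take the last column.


Rotations (sorted):
  0: $abbcaba -> last char: a
  1: a$abbcab -> last char: b
  2: aba$abbc -> last char: c
  3: abbcaba$ -> last char: $
  4: ba$abbca -> last char: a
  5: bbcaba$a -> last char: a
  6: bcaba$ab -> last char: b
  7: caba$abb -> last char: b


BWT = abc$aabb


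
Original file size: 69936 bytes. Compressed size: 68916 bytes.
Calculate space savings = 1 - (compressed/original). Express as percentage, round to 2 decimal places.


ratio = compressed/original = 68916/69936 = 0.985415
savings = 1 - ratio = 1 - 0.985415 = 0.014585
as a percentage: 0.014585 * 100 = 1.46%

Space savings = 1 - 68916/69936 = 1.46%


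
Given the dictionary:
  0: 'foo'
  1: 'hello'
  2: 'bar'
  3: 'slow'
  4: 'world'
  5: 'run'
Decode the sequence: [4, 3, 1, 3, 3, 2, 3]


Look up each index in the dictionary:
  4 -> 'world'
  3 -> 'slow'
  1 -> 'hello'
  3 -> 'slow'
  3 -> 'slow'
  2 -> 'bar'
  3 -> 'slow'

Decoded: "world slow hello slow slow bar slow"


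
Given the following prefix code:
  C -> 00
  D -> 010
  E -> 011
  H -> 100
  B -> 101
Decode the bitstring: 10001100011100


Decoding step by step:
Bits 100 -> H
Bits 011 -> E
Bits 00 -> C
Bits 011 -> E
Bits 100 -> H


Decoded message: HECEH


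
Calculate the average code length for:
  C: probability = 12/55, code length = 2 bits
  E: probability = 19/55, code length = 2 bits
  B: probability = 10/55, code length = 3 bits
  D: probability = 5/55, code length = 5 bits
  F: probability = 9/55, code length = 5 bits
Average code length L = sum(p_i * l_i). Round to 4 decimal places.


Weighted contributions p_i * l_i:
  C: (12/55) * 2 = 24/55
  E: (19/55) * 2 = 38/55
  B: (10/55) * 3 = 30/55
  D: (5/55) * 5 = 25/55
  F: (9/55) * 5 = 45/55
Sum = (24 + 38 + 30 + 25 + 45)/55 = 162/55

L = 162/55 = 2.9455 bits/symbol


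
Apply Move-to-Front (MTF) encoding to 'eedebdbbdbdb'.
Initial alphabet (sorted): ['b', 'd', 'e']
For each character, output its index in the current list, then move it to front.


MTF encoding:
'e': index 2 in ['b', 'd', 'e'] -> ['e', 'b', 'd']
'e': index 0 in ['e', 'b', 'd'] -> ['e', 'b', 'd']
'd': index 2 in ['e', 'b', 'd'] -> ['d', 'e', 'b']
'e': index 1 in ['d', 'e', 'b'] -> ['e', 'd', 'b']
'b': index 2 in ['e', 'd', 'b'] -> ['b', 'e', 'd']
'd': index 2 in ['b', 'e', 'd'] -> ['d', 'b', 'e']
'b': index 1 in ['d', 'b', 'e'] -> ['b', 'd', 'e']
'b': index 0 in ['b', 'd', 'e'] -> ['b', 'd', 'e']
'd': index 1 in ['b', 'd', 'e'] -> ['d', 'b', 'e']
'b': index 1 in ['d', 'b', 'e'] -> ['b', 'd', 'e']
'd': index 1 in ['b', 'd', 'e'] -> ['d', 'b', 'e']
'b': index 1 in ['d', 'b', 'e'] -> ['b', 'd', 'e']


Output: [2, 0, 2, 1, 2, 2, 1, 0, 1, 1, 1, 1]


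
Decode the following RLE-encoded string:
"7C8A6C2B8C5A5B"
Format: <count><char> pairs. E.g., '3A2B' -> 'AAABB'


Expanding each <count><char> pair:
  7C -> 'CCCCCCC'
  8A -> 'AAAAAAAA'
  6C -> 'CCCCCC'
  2B -> 'BB'
  8C -> 'CCCCCCCC'
  5A -> 'AAAAA'
  5B -> 'BBBBB'

Decoded = CCCCCCCAAAAAAAACCCCCCBBCCCCCCCCAAAAABBBBB


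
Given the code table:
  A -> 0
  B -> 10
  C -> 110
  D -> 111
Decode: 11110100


Decoding:
111 -> D
10 -> B
10 -> B
0 -> A


Result: DBBA


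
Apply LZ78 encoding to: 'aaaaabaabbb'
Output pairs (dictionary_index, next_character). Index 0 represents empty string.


LZ78 encoding steps:
Dictionary: {0: ''}
Step 1: w='' (idx 0), next='a' -> output (0, 'a'), add 'a' as idx 1
Step 2: w='a' (idx 1), next='a' -> output (1, 'a'), add 'aa' as idx 2
Step 3: w='aa' (idx 2), next='b' -> output (2, 'b'), add 'aab' as idx 3
Step 4: w='aab' (idx 3), next='b' -> output (3, 'b'), add 'aabb' as idx 4
Step 5: w='' (idx 0), next='b' -> output (0, 'b'), add 'b' as idx 5


Encoded: [(0, 'a'), (1, 'a'), (2, 'b'), (3, 'b'), (0, 'b')]


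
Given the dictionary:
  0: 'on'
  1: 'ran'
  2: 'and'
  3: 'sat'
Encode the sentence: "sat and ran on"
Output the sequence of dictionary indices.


Look up each word in the dictionary:
  'sat' -> 3
  'and' -> 2
  'ran' -> 1
  'on' -> 0

Encoded: [3, 2, 1, 0]


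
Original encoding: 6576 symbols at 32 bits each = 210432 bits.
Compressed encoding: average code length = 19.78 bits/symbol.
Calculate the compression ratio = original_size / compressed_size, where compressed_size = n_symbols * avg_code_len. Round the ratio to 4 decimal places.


original_size = n_symbols * orig_bits = 6576 * 32 = 210432 bits
compressed_size = n_symbols * avg_code_len = 6576 * 19.78 = 130073.28 bits
ratio = original_size / compressed_size = 210432 / 130073.28 = 1.6178

Compression ratio = 1.6178


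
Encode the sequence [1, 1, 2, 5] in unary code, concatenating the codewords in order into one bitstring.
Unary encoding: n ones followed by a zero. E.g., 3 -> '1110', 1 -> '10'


Encode each number as n ones followed by a terminating 0:
  1 -> 10 (2 bits)
  1 -> 10 (2 bits)
  2 -> 110 (3 bits)
  5 -> 111110 (6 bits)
Total length = 2 + 2 + 3 + 6 = 13 bits.

Unary([1, 1, 2, 5]) = 1010110111110 (13 bits)


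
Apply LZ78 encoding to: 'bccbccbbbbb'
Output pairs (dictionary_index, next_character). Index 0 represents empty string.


LZ78 encoding steps:
Dictionary: {0: ''}
Step 1: w='' (idx 0), next='b' -> output (0, 'b'), add 'b' as idx 1
Step 2: w='' (idx 0), next='c' -> output (0, 'c'), add 'c' as idx 2
Step 3: w='c' (idx 2), next='b' -> output (2, 'b'), add 'cb' as idx 3
Step 4: w='c' (idx 2), next='c' -> output (2, 'c'), add 'cc' as idx 4
Step 5: w='b' (idx 1), next='b' -> output (1, 'b'), add 'bb' as idx 5
Step 6: w='bb' (idx 5), next='b' -> output (5, 'b'), add 'bbb' as idx 6


Encoded: [(0, 'b'), (0, 'c'), (2, 'b'), (2, 'c'), (1, 'b'), (5, 'b')]


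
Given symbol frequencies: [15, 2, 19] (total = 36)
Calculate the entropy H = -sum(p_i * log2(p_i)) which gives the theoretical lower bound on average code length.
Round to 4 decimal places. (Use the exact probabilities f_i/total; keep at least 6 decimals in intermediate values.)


Per-symbol terms -p_i * log2(p_i) with p_i = f_i/36:
  p = 15/36 = 0.416667: log2(p) = -1.263034, -p*log2(p) = 0.526264
  p = 2/36 = 0.055556: log2(p) = -4.169925, -p*log2(p) = 0.231663
  p = 19/36 = 0.527778: log2(p) = -0.921997, -p*log2(p) = 0.486610
H = 0.526264 + 0.231663 + 0.486610 = 1.244537

H = 1.2445 bits/symbol


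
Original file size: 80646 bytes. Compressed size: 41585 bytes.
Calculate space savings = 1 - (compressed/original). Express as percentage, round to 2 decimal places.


ratio = compressed/original = 41585/80646 = 0.515649
savings = 1 - ratio = 1 - 0.515649 = 0.484351
as a percentage: 0.484351 * 100 = 48.44%

Space savings = 1 - 41585/80646 = 48.44%


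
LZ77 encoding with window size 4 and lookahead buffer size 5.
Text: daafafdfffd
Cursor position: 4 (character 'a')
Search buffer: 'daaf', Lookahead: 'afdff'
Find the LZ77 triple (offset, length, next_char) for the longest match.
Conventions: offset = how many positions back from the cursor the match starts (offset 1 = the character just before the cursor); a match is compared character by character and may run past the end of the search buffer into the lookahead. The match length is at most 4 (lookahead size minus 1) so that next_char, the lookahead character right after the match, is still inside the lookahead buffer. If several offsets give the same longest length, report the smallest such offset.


Try each offset into the search buffer:
  offset=1 (pos 3, char 'f'): match length 0
  offset=2 (pos 2, char 'a'): match length 2
  offset=3 (pos 1, char 'a'): match length 1
  offset=4 (pos 0, char 'd'): match length 0
Longest match has length 2 at offset 2.
next_char = character at position 4 + 2 = 6 -> 'd'

Best match: offset=2, length=2 (matching 'af' starting at position 2)
LZ77 triple: (2, 2, 'd')


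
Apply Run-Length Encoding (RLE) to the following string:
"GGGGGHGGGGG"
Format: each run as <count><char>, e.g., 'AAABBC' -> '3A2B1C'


Scanning runs left to right:
  i=0: run of 'G' x 5 -> '5G'
  i=5: run of 'H' x 1 -> '1H'
  i=6: run of 'G' x 5 -> '5G'

RLE = 5G1H5G


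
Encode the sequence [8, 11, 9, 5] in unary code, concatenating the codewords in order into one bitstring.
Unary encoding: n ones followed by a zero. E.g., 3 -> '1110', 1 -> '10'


Encode each number as n ones followed by a terminating 0:
  8 -> 111111110 (9 bits)
  11 -> 111111111110 (12 bits)
  9 -> 1111111110 (10 bits)
  5 -> 111110 (6 bits)
Total length = 9 + 12 + 10 + 6 = 37 bits.

Unary([8, 11, 9, 5]) = 1111111101111111111101111111110111110 (37 bits)


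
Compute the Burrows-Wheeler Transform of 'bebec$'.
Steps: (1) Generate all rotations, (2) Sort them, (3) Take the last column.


Rotations (sorted):
  0: $bebec -> last char: c
  1: bebec$ -> last char: $
  2: bec$be -> last char: e
  3: c$bebe -> last char: e
  4: ebec$b -> last char: b
  5: ec$beb -> last char: b


BWT = c$eebb


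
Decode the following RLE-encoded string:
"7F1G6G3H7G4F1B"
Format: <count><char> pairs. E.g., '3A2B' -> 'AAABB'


Expanding each <count><char> pair:
  7F -> 'FFFFFFF'
  1G -> 'G'
  6G -> 'GGGGGG'
  3H -> 'HHH'
  7G -> 'GGGGGGG'
  4F -> 'FFFF'
  1B -> 'B'

Decoded = FFFFFFFGGGGGGGHHHGGGGGGGFFFFB


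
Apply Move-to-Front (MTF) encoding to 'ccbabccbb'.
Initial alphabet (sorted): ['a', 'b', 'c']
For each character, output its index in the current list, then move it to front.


MTF encoding:
'c': index 2 in ['a', 'b', 'c'] -> ['c', 'a', 'b']
'c': index 0 in ['c', 'a', 'b'] -> ['c', 'a', 'b']
'b': index 2 in ['c', 'a', 'b'] -> ['b', 'c', 'a']
'a': index 2 in ['b', 'c', 'a'] -> ['a', 'b', 'c']
'b': index 1 in ['a', 'b', 'c'] -> ['b', 'a', 'c']
'c': index 2 in ['b', 'a', 'c'] -> ['c', 'b', 'a']
'c': index 0 in ['c', 'b', 'a'] -> ['c', 'b', 'a']
'b': index 1 in ['c', 'b', 'a'] -> ['b', 'c', 'a']
'b': index 0 in ['b', 'c', 'a'] -> ['b', 'c', 'a']


Output: [2, 0, 2, 2, 1, 2, 0, 1, 0]


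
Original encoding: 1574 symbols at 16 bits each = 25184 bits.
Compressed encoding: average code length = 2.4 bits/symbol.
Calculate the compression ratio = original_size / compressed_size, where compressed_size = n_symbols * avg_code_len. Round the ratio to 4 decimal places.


original_size = n_symbols * orig_bits = 1574 * 16 = 25184 bits
compressed_size = n_symbols * avg_code_len = 1574 * 2.4 = 3777.6 bits
ratio = original_size / compressed_size = 25184 / 3777.6 = 6.6667

Compression ratio = 6.6667


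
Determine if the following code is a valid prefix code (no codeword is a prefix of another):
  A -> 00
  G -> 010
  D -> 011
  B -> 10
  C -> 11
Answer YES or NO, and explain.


Checking each pair (does one codeword prefix another?):
  A='00' vs G='010': no prefix
  A='00' vs D='011': no prefix
  A='00' vs B='10': no prefix
  A='00' vs C='11': no prefix
  G='010' vs A='00': no prefix
  G='010' vs D='011': no prefix
  G='010' vs B='10': no prefix
  G='010' vs C='11': no prefix
  D='011' vs A='00': no prefix
  D='011' vs G='010': no prefix
  D='011' vs B='10': no prefix
  D='011' vs C='11': no prefix
  B='10' vs A='00': no prefix
  B='10' vs G='010': no prefix
  B='10' vs D='011': no prefix
  B='10' vs C='11': no prefix
  C='11' vs A='00': no prefix
  C='11' vs G='010': no prefix
  C='11' vs D='011': no prefix
  C='11' vs B='10': no prefix
No violation found over all pairs.

YES -- this is a valid prefix code. No codeword is a prefix of any other codeword.


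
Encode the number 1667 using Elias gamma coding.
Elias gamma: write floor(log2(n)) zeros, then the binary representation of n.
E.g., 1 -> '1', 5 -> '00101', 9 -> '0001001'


num_bits = floor(log2(1667)) + 1 = 11
leading_zeros = num_bits - 1 = 10
binary(1667) = 11010000011

Elias gamma(1667) = '0000000000' + '11010000011' = 000000000011010000011 (21 bits)


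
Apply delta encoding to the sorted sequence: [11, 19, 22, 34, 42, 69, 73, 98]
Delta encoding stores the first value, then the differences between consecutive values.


First value: 11
Deltas:
  19 - 11 = 8
  22 - 19 = 3
  34 - 22 = 12
  42 - 34 = 8
  69 - 42 = 27
  73 - 69 = 4
  98 - 73 = 25


Delta encoded: [11, 8, 3, 12, 8, 27, 4, 25]


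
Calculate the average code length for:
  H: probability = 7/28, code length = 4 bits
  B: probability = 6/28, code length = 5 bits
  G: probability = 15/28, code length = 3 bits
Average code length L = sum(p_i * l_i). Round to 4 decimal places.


Weighted contributions p_i * l_i:
  H: (7/28) * 4 = 28/28
  B: (6/28) * 5 = 30/28
  G: (15/28) * 3 = 45/28
Sum = (28 + 30 + 45)/28 = 103/28

L = 103/28 = 3.6786 bits/symbol


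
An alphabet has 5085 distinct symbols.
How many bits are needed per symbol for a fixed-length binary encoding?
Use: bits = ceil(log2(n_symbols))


log2(5085) = 12.312
Bracket: 2^12 = 4096 < 5085 <= 2^13 = 8192
So ceil(log2(5085)) = 13

bits = ceil(log2(5085)) = ceil(12.312) = 13 bits


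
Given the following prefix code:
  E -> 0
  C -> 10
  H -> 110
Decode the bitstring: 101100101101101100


Decoding step by step:
Bits 10 -> C
Bits 110 -> H
Bits 0 -> E
Bits 10 -> C
Bits 110 -> H
Bits 110 -> H
Bits 110 -> H
Bits 0 -> E


Decoded message: CHECHHHE


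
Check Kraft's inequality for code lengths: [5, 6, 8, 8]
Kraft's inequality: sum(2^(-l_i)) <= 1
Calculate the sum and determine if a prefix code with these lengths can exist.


Sum = 2^(-5) + 2^(-6) + 2^(-8) + 2^(-8)
    = 0.03125 + 0.015625 + 0.00390625 + 0.00390625
    = 14/256 = 0.0546875
Since 0.0546875 <= 1, Kraft's inequality IS satisfied.
A prefix code with these lengths CAN exist.

Kraft sum = 0.0546875. Satisfied.


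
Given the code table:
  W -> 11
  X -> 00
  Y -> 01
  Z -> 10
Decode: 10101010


Decoding:
10 -> Z
10 -> Z
10 -> Z
10 -> Z


Result: ZZZZ


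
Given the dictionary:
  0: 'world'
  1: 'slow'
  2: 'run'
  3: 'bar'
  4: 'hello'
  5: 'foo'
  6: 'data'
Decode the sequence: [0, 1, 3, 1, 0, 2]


Look up each index in the dictionary:
  0 -> 'world'
  1 -> 'slow'
  3 -> 'bar'
  1 -> 'slow'
  0 -> 'world'
  2 -> 'run'

Decoded: "world slow bar slow world run"


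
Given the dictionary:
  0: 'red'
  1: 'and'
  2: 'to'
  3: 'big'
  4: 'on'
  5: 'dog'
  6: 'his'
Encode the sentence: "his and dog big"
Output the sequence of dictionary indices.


Look up each word in the dictionary:
  'his' -> 6
  'and' -> 1
  'dog' -> 5
  'big' -> 3

Encoded: [6, 1, 5, 3]


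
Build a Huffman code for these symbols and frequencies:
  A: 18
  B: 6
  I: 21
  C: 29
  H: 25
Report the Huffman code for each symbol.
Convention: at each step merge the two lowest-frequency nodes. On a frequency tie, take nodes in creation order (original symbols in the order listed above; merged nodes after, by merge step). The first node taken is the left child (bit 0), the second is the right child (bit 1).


Huffman tree construction:
Step 1: Merge B(6) + A(18) = 24
Step 2: Merge I(21) + (B+A)(24) = 45
Step 3: Merge H(25) + C(29) = 54
Step 4: Merge (I+(B+A))(45) + (H+C)(54) = 99
Read each symbol's code off the tree from the root (left child = 0, right child = 1).

Codes:
  A: 011 (length 3)
  B: 010 (length 3)
  I: 00 (length 2)
  C: 11 (length 2)
  H: 10 (length 2)
Average code length: 222/99 = 2.2424 bits/symbol


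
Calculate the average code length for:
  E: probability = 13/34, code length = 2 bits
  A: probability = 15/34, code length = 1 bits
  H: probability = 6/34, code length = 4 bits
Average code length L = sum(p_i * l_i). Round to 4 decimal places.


Weighted contributions p_i * l_i:
  E: (13/34) * 2 = 26/34
  A: (15/34) * 1 = 15/34
  H: (6/34) * 4 = 24/34
Sum = (26 + 15 + 24)/34 = 65/34

L = 65/34 = 1.9118 bits/symbol


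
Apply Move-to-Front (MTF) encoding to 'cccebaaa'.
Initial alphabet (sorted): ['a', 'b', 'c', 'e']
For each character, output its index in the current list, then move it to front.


MTF encoding:
'c': index 2 in ['a', 'b', 'c', 'e'] -> ['c', 'a', 'b', 'e']
'c': index 0 in ['c', 'a', 'b', 'e'] -> ['c', 'a', 'b', 'e']
'c': index 0 in ['c', 'a', 'b', 'e'] -> ['c', 'a', 'b', 'e']
'e': index 3 in ['c', 'a', 'b', 'e'] -> ['e', 'c', 'a', 'b']
'b': index 3 in ['e', 'c', 'a', 'b'] -> ['b', 'e', 'c', 'a']
'a': index 3 in ['b', 'e', 'c', 'a'] -> ['a', 'b', 'e', 'c']
'a': index 0 in ['a', 'b', 'e', 'c'] -> ['a', 'b', 'e', 'c']
'a': index 0 in ['a', 'b', 'e', 'c'] -> ['a', 'b', 'e', 'c']


Output: [2, 0, 0, 3, 3, 3, 0, 0]


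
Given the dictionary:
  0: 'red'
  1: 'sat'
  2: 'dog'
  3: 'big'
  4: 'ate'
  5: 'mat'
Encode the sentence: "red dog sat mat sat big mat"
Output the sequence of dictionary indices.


Look up each word in the dictionary:
  'red' -> 0
  'dog' -> 2
  'sat' -> 1
  'mat' -> 5
  'sat' -> 1
  'big' -> 3
  'mat' -> 5

Encoded: [0, 2, 1, 5, 1, 3, 5]


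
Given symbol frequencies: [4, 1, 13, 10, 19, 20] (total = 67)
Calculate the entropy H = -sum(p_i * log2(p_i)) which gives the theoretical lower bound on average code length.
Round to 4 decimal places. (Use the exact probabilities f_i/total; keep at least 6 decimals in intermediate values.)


Per-symbol terms -p_i * log2(p_i) with p_i = f_i/67:
  p = 4/67 = 0.059701: log2(p) = -4.066089, -p*log2(p) = 0.242752
  p = 1/67 = 0.014925: log2(p) = -6.066089, -p*log2(p) = 0.090539
  p = 13/67 = 0.194030: log2(p) = -2.365649, -p*log2(p) = 0.459007
  p = 10/67 = 0.149254: log2(p) = -2.744161, -p*log2(p) = 0.409576
  p = 19/67 = 0.283582: log2(p) = -1.818162, -p*log2(p) = 0.515598
  p = 20/67 = 0.298507: log2(p) = -1.744161, -p*log2(p) = 0.520645
H = 0.242752 + 0.090539 + 0.459007 + 0.409576 + 0.515598 + 0.520645 = 2.238117

H = 2.2381 bits/symbol


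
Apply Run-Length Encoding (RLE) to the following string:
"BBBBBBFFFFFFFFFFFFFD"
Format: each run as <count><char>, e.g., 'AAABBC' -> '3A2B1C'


Scanning runs left to right:
  i=0: run of 'B' x 6 -> '6B'
  i=6: run of 'F' x 13 -> '13F'
  i=19: run of 'D' x 1 -> '1D'

RLE = 6B13F1D


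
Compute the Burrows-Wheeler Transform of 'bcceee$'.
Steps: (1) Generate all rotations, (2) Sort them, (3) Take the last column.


Rotations (sorted):
  0: $bcceee -> last char: e
  1: bcceee$ -> last char: $
  2: cceee$b -> last char: b
  3: ceee$bc -> last char: c
  4: e$bccee -> last char: e
  5: ee$bcce -> last char: e
  6: eee$bcc -> last char: c


BWT = e$bceec
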